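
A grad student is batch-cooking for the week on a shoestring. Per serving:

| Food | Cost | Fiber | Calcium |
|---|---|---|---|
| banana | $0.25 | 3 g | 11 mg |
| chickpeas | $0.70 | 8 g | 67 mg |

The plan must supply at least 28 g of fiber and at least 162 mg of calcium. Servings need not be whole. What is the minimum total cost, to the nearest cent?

Minimising a linear cost over {fiber ≥ 28, calcium ≥ 162, servings ≥ 0} — the optimum is at a vertex, using one or two foods.
banana only: max(28/3, 162/11) = 14.73 servings → $3.68.
chickpeas only: max(28/8, 162/67) = 3.5 servings → $2.45.
banana + chickpeas with both tight: 5.133 servings and 1.575 servings → $2.39.
The minimum over all feasible corners is $2.39.

$2.39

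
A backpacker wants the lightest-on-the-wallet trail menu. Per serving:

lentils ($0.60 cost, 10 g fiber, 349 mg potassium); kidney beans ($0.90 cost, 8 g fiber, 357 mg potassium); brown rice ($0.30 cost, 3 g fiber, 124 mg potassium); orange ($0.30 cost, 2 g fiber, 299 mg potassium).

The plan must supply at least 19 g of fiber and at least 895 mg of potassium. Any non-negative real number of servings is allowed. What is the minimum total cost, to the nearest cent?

$1.32

The cheapest plan sits at a corner of the feasible region — with two constraints it uses at most two foods.
lentils only: max(19/10, 895/349) = 2.564 servings → $1.54.
kidney beans only: max(19/8, 895/357) = 2.507 servings → $2.26.
brown rice only: max(19/3, 895/124) = 7.218 servings → $2.17.
orange only: max(19/2, 895/299) = 9.5 servings → $2.85.
lentils + kidney beans with both targets exact would need a negative amount; discard.
lentils + brown rice: intersection lies outside the first quadrant.
lentils + orange with both tight: 1.698 servings and 1.012 servings → $1.32.
kidney beans + brown rice with both targets exact would need a negative amount; discard.
kidney beans + orange with both tight: 2.319 servings and 0.2247 servings → $2.15.
brown rice + orange with both tight: 5.995 servings and 0.5069 servings → $1.95.
The minimum over all feasible corners is $1.32.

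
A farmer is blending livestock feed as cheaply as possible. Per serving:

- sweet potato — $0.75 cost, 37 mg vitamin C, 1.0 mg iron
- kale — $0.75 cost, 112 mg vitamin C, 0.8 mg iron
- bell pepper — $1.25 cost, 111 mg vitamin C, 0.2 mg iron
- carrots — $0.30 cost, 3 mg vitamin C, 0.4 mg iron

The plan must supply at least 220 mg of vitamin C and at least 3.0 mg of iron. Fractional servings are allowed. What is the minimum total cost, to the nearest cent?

$2.45

With two linear requirements the optimum uses one or two foods; enumerate the corners.
sweet potato only: max(220/37, 3.0/1.0) = 5.946 servings → $4.46.
kale only: max(220/112, 3.0/0.8) = 3.75 servings → $2.81.
bell pepper only: max(220/111, 3.0/0.2) = 15 servings → $18.75.
carrots only: max(220/3, 3.0/0.4) = 73.33 servings → $22.00.
sweet potato + kale with both tight: 1.942 servings and 1.323 servings → $2.45.
sweet potato + bell pepper with both tight: 2.79 servings and 1.052 servings → $3.41.
sweet potato + carrots: the both-tight solution has a negative serving — not a feasible corner.
kale + bell pepper: intersection lies outside the first quadrant.
kale + carrots with both tight: 1.863 servings and 3.774 servings → $2.53.
bell pepper + carrots with both tight: 1.804 servings and 6.598 servings → $4.23.
Cheapest feasible corner: $2.45.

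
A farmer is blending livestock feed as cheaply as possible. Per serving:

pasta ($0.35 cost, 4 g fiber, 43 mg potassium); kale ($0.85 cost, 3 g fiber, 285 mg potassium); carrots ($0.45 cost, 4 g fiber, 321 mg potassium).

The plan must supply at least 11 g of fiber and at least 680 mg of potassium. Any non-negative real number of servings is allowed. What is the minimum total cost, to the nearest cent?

Check every corner: each single food scaled to meet both minima, and each pair solved so both constraints bind.
pasta only: max(11/4, 680/43) = 15.81 servings → $5.53.
kale only: max(11/3, 680/285) = 3.667 servings → $3.12.
carrots only: max(11/4, 680/321) = 2.75 servings → $1.24.
pasta + kale with both tight: 1.083 servings and 2.223 servings → $2.27.
pasta + carrots with both tight: 0.7293 servings and 2.021 servings → $1.16.
kale + carrots: the both-tight solution has a negative serving — not a feasible corner.
The minimum over all feasible corners is $1.16.

$1.16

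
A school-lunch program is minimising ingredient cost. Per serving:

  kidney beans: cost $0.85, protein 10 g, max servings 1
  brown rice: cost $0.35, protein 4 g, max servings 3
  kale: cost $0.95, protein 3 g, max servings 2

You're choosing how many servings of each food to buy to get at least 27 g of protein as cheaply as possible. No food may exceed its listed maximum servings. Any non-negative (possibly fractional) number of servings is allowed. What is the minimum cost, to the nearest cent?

$3.48

Cost per g of protein: kidney beans $0.0850, brown rice $0.0875, kale $0.3167.
Take 1 serving of kidney beans: +10.0 g protein for $0.85 (total $0.85, still need 17.0 g).
Take 3 servings of brown rice: +12.0 g protein for $1.05 (total $1.90, still need 5.0 g).
Take 1.667 servings of kale: +5.0 g protein for $1.58 (total $3.48, still need 0.0 g).
Filling from the cheapest source first is optimal under one linear minimum: $3.48.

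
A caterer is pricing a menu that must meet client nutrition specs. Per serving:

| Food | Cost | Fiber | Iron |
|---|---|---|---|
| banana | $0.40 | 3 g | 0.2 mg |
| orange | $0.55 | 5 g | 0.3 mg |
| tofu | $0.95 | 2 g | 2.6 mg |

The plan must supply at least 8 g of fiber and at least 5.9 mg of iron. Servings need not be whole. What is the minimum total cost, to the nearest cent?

$2.48

banana only: max(8/3, 5.9/0.2) = 29.5 servings → $11.80.
orange only: max(8/5, 5.9/0.3) = 19.67 servings → $10.82.
tofu only: max(8/2, 5.9/2.6) = 4 servings → $3.80.
banana + orange: intersection lies outside the first quadrant.
banana + tofu with both tight: 1.216 servings and 2.176 servings → $2.55.
orange + tofu with both tight: 0.7258 servings and 2.185 servings → $2.48.
Cheapest feasible corner: $2.48.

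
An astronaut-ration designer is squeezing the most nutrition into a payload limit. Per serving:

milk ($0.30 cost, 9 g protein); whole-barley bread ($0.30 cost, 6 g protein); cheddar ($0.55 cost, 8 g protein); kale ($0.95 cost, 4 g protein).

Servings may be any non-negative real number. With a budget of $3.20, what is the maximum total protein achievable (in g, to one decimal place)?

96.0 g

Protein per dollar: milk 30, whole-barley bread 20, cheddar 14.55, kale 4.211.
With no serving limits, spend the whole cost allowance on milk: $3.20 / $0.30 × 9 g = 96.0 g.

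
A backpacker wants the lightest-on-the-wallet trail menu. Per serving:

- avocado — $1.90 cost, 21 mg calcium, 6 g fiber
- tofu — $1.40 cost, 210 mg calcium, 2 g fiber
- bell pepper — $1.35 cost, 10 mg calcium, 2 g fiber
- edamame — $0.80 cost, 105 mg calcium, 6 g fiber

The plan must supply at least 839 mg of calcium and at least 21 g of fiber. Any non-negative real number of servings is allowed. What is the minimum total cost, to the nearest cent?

A basic optimal solution has at most two foods positive. Try each food alone and each pair with both targets met exactly.
avocado only: max(839/21, 21/6) = 39.95 servings → $75.91.
tofu only: max(839/210, 21/2) = 10.5 servings → $14.70.
bell pepper only: max(839/10, 21/2) = 83.9 servings → $113.27.
edamame only: max(839/105, 21/6) = 7.99 servings → $6.39.
avocado + tofu with both tight: 2.243 servings and 3.771 servings → $9.54.
avocado + bell pepper with both targets exact would need a negative amount; discard.
avocado + edamame: intersection lies outside the first quadrant.
tofu + bell pepper with both tight: 3.67 servings and 6.83 servings → $14.36.
tofu + edamame with both tight: 2.694 servings and 2.602 servings → $5.85.
bell pepper + edamame: intersection lies outside the first quadrant.
The minimum over all feasible corners is $5.85.

$5.85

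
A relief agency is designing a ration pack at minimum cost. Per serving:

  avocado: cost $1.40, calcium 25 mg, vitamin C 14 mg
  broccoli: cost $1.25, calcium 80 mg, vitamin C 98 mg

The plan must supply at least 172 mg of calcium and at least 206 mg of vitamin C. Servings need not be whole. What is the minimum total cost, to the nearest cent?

$2.69

Minimising a linear cost over {calcium ≥ 172, vitamin C ≥ 206, servings ≥ 0} — the optimum is at a vertex, using one or two foods.
avocado only: max(172/25, 206/14) = 14.71 servings → $20.60.
broccoli only: max(172/80, 206/98) = 2.15 servings → $2.69.
avocado + broccoli with both tight: 0.2827 servings and 2.062 servings → $2.97.
So the least-cost plan costs $2.69.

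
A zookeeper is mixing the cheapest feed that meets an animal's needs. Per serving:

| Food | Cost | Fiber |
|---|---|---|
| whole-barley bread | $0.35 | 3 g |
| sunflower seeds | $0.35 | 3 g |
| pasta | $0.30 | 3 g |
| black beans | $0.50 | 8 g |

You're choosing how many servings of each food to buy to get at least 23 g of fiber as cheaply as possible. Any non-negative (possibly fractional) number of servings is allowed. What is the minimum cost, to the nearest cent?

$1.44

Cost per g of fiber: black beans $0.0625, pasta $0.1000, whole-barley bread $0.1167, sunflower seeds $0.1167.
With no serving limits, use only black beans: 23 g / 8 g = 2.875 servings × $0.50 = $1.44.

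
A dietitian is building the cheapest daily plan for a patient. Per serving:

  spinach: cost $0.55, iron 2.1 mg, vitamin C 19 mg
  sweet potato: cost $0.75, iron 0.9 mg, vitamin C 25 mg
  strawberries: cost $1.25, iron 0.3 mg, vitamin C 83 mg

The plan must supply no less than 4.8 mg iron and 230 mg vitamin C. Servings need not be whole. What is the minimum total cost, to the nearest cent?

$3.98

The cheapest plan sits at a corner of the feasible region — with two constraints it uses at most two foods.
spinach only: max(4.8/2.1, 230/19) = 12.11 servings → $6.66.
sweet potato only: max(4.8/0.9, 230/25) = 9.2 servings → $6.90.
strawberries only: max(4.8/0.3, 230/83) = 16 servings → $20.00.
spinach + sweet potato: intersection lies outside the first quadrant.
spinach + strawberries with both tight: 1.954 servings and 2.324 servings → $3.98.
sweet potato + strawberries with both tight: 4.902 servings and 1.295 servings → $5.29.
Cheapest feasible corner: $3.98.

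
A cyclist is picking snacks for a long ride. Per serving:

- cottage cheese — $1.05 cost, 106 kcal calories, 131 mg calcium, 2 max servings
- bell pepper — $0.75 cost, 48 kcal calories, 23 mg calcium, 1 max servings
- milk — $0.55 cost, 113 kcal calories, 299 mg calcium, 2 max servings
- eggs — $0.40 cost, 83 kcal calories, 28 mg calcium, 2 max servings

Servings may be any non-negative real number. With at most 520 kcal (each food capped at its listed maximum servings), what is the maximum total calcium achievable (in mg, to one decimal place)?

Calcium per kcal: milk 2.646, cottage cheese 1.236, bell pepper 0.4792, eggs 0.3373.
Take 2 servings of milk: uses 226 kcal, +598.0 mg calcium (running total 598.0 mg).
Take 2 servings of cottage cheese: uses 212 kcal, +262.0 mg calcium (running total 860.0 mg).
Take 1 serving of bell pepper: uses 48 kcal, +23.0 mg calcium (running total 883.0 mg).
Take 0.4096 servings of eggs: uses 34 kcal, +11.5 mg calcium (running total 894.5 mg).
Greedy by best ratio exhausts the calories allowance optimally: 894.5 mg.

894.5 mg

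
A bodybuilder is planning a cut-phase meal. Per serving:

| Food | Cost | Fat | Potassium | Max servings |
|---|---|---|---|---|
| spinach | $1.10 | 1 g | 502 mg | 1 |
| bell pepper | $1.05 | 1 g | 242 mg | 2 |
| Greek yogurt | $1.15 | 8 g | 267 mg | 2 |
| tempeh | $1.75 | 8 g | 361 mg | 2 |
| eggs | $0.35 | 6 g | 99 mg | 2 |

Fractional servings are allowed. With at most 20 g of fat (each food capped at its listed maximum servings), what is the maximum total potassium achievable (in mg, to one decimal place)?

Potassium per g fat: spinach 502, bell pepper 242, tempeh 45.12, Greek yogurt 33.38, eggs 16.5.
Take 1 serving of spinach: uses 1 g fat, +502.0 mg potassium (running total 502.0 mg).
Take 2 servings of bell pepper: uses 2 g fat, +484.0 mg potassium (running total 986.0 mg).
Take 2 servings of tempeh: uses 16 g fat, +722.0 mg potassium (running total 1708.0 mg).
Take 0.125 servings of Greek yogurt: uses 1 g fat, +33.4 mg potassium (running total 1741.4 mg).
Greedy by best ratio exhausts the fat allowance optimally: 1741.4 mg.

1741.4 mg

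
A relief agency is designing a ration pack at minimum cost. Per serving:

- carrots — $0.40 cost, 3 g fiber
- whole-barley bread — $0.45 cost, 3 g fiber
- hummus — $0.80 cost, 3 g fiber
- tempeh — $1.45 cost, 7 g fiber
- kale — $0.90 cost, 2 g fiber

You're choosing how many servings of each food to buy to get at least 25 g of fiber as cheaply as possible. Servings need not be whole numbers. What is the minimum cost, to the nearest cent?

$3.33

Cost per g of fiber: carrots $0.1333, whole-barley bread $0.1500, tempeh $0.2071, hummus $0.2667, kale $0.4500.
With no serving limits, use only carrots: 25 g / 3 g = 8.333 servings × $0.40 = $3.33.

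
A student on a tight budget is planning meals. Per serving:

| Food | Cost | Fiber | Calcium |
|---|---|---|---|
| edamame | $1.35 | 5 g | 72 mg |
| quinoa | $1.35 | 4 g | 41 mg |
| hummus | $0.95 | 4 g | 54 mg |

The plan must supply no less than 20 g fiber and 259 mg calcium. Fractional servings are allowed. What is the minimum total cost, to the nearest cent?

An LP optimum is at a vertex; with two nutrient constraints at most two foods are used. Check each candidate.
edamame only: max(20/5, 259/72) = 4 servings → $5.40.
quinoa only: max(20/4, 259/41) = 6.317 servings → $8.53.
hummus only: max(20/4, 259/54) = 5 servings → $4.75.
edamame + quinoa with both tight: 2.602 servings and 1.747 servings → $5.87.
edamame + hummus: intersection lies outside the first quadrant.
quinoa + hummus with both tight: 0.8462 servings and 4.154 servings → $5.09.
So the least-cost plan costs $4.75.

$4.75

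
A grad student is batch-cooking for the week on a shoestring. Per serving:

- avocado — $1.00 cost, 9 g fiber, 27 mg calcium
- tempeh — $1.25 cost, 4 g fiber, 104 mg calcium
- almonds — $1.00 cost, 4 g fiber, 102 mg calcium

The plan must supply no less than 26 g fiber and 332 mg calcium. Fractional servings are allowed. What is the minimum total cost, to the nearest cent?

$4.46

At the optimum either one food covers both requirements or two foods hit both targets exactly; no other combination can be cheaper.
avocado only: max(26/9, 332/27) = 12.3 servings → $12.30.
tempeh only: max(26/4, 332/104) = 6.5 servings → $8.12.
almonds only: max(26/4, 332/102) = 6.5 servings → $6.50.
avocado + tempeh with both tight: 1.662 servings and 2.761 servings → $5.11.
avocado + almonds with both tight: 1.635 servings and 2.822 servings → $4.46.
tempeh + almonds: intersection lies outside the first quadrant.
The minimum over all feasible corners is $4.46.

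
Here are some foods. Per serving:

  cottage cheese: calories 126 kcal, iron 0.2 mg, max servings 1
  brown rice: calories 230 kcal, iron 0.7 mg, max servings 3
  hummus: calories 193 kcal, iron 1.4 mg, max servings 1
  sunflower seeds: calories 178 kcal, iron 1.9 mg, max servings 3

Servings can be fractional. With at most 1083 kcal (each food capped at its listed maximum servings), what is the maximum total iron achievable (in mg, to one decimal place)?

8.2 mg

Iron per kcal: sunflower seeds 0.01067, hummus 0.007254, brown rice 0.003043, cottage cheese 0.001587.
Take 3 servings of sunflower seeds: uses 534 kcal, +5.7 mg iron (running total 5.7 mg).
Take 1 serving of hummus: uses 193 kcal, +1.4 mg iron (running total 7.1 mg).
Take 1.548 servings of brown rice: uses 356 kcal, +1.1 mg iron (running total 8.2 mg).
Filling greedily by iron-per-kcal is optimal for one linear limit, giving 8.2 mg.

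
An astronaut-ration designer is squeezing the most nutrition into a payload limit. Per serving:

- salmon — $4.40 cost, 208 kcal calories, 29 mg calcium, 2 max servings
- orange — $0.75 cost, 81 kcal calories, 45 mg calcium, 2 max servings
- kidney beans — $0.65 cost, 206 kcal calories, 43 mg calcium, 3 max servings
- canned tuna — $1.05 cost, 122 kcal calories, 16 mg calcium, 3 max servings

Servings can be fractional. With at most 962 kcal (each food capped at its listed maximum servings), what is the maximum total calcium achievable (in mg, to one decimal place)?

244.4 mg

Calcium per kcal: orange 0.5556, kidney beans 0.2087, salmon 0.1394, canned tuna 0.1311.
Take 2 servings of orange: uses 162 kcal, +90.0 mg calcium (running total 90.0 mg).
Take 3 servings of kidney beans: uses 618 kcal, +129.0 mg calcium (running total 219.0 mg).
Take 0.875 servings of salmon: uses 182 kcal, +25.4 mg calcium (running total 244.4 mg).
Greedy by best ratio exhausts the calories allowance optimally: 244.4 mg.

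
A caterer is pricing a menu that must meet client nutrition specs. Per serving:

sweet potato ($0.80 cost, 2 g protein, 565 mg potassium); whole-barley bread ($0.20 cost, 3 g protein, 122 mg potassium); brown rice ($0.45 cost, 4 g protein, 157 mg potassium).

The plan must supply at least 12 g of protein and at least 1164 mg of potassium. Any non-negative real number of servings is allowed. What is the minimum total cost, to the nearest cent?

sweet potato only: max(12/2, 1164/565) = 6 servings → $4.80.
whole-barley bread only: max(12/3, 1164/122) = 9.541 servings → $1.91.
brown rice only: max(12/4, 1164/157) = 7.414 servings → $3.34.
sweet potato + whole-barley bread with both tight: 1.398 servings and 3.068 servings → $1.73.
sweet potato + brown rice with both tight: 1.424 servings and 2.288 servings → $2.17.
whole-barley bread + brown rice: intersection lies outside the first quadrant.
Cheapest feasible corner: $1.73.

$1.73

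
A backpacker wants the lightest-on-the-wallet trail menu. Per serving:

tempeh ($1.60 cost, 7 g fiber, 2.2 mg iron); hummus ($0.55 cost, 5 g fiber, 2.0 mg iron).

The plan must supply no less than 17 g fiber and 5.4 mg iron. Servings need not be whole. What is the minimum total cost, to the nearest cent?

$1.87

tempeh only: max(17/7, 5.4/2.2) = 2.455 servings → $3.93.
hummus only: max(17/5, 5.4/2.0) = 3.4 servings → $1.87.
tempeh + hummus with both tight: 2.333 servings and 0.1333 servings → $3.81.
So the least-cost plan costs $1.87.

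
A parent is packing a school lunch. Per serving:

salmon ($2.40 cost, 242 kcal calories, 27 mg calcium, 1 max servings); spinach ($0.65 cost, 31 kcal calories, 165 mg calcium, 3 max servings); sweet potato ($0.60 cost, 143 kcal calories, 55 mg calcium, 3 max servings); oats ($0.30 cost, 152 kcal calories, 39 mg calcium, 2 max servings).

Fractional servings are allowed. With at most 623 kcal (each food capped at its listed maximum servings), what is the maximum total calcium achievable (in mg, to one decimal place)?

685.9 mg

Calcium per kcal: spinach 5.323, sweet potato 0.3846, oats 0.2566, salmon 0.1116.
Take 3 servings of spinach: uses 93 kcal, +495.0 mg calcium (running total 495.0 mg).
Take 3 servings of sweet potato: uses 429 kcal, +165.0 mg calcium (running total 660.0 mg).
Take 0.6645 servings of oats: uses 101 kcal, +25.9 mg calcium (running total 685.9 mg).
Filling greedily by calcium-per-kcal is optimal for one linear limit, giving 685.9 mg.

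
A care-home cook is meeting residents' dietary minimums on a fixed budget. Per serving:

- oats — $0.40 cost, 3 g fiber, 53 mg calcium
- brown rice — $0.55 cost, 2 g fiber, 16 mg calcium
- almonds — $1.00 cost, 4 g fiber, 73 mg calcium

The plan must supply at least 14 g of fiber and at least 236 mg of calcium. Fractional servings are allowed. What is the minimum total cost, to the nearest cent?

Two binding constraints pin down two serving amounts, so the optimal mix uses at most two foods. The candidates are each food alone (scaled to the tighter of fiber/calcium) and each pair with both constraints tight.
oats only: max(14/3, 236/53) = 4.667 servings → $1.87.
brown rice only: max(14/2, 236/16) = 14.75 servings → $8.11.
almonds only: max(14/4, 236/73) = 3.5 servings → $3.50.
oats + brown rice with both tight: 4.276 servings and 0.5862 servings → $2.03.
oats + almonds with both targets exact would need a negative amount; discard.
brown rice + almonds with both tight: 0.9512 servings and 3.024 servings → $3.55.
Cheapest feasible corner: $1.87.

$1.87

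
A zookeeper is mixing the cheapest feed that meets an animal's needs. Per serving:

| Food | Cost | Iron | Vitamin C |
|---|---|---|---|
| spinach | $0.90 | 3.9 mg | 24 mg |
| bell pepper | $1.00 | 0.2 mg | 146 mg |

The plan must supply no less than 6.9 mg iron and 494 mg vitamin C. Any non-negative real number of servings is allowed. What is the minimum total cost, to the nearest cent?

For a min-cost LP with two ≥-constraints, a basic feasible solution has at most two positive variables.
spinach only: max(6.9/3.9, 494/24) = 20.58 servings → $18.52.
bell pepper only: max(6.9/0.2, 494/146) = 34.5 servings → $34.50.
spinach + bell pepper with both tight: 1.609 servings and 3.119 servings → $4.57.
So the least-cost plan costs $4.57.

$4.57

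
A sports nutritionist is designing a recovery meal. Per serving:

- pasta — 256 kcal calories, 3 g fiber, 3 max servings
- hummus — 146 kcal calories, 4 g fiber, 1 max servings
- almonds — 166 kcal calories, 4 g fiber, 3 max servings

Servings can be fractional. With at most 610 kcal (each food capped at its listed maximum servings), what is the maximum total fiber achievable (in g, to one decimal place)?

Fiber per kcal: hummus 0.0274, almonds 0.0241, pasta 0.01172.
Take 1 serving of hummus: uses 146 kcal, +4.0 g fiber (running total 4.0 g).
Take 2.795 servings of almonds: uses 464 kcal, +11.2 g fiber (running total 15.2 g).
Greedy by best ratio exhausts the calories allowance optimally: 15.2 g.

15.2 g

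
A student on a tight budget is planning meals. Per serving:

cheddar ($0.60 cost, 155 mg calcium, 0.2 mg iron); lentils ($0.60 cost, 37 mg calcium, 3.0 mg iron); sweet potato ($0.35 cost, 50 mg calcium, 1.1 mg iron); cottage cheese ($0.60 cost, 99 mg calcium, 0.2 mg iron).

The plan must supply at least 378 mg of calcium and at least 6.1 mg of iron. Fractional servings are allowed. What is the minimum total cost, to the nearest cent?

Compare the cost at each extreme point of the feasible region.
cheddar only: max(378/155, 6.1/0.2) = 30.5 servings → $18.30.
lentils only: max(378/37, 6.1/3.0) = 10.22 servings → $6.13.
sweet potato only: max(378/50, 6.1/1.1) = 7.56 servings → $2.65.
cottage cheese only: max(378/99, 6.1/0.2) = 30.5 servings → $18.30.
cheddar + lentils with both tight: 1.985 servings and 1.901 servings → $2.33.
cheddar + sweet potato with both tight: 0.6903 servings and 5.42 servings → $2.31.
cheddar + cottage cheese with both targets exact would need a negative amount; discard.
lentils + sweet potato with both targets exact would need a negative amount; discard.
lentils + cottage cheese with both tight: 1.824 servings and 3.136 servings → $2.98.
sweet potato + cottage cheese with both tight: 5.342 servings and 1.12 servings → $2.54.
So the least-cost plan costs $2.31.

$2.31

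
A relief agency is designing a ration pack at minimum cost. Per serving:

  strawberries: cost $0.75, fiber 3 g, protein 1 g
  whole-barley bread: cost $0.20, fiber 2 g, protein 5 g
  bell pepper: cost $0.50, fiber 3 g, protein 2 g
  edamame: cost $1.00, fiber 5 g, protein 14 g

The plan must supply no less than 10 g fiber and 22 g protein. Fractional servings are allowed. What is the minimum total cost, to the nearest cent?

$1.00

Two binding constraints pin down two serving amounts, so the optimal mix uses at most two foods. The candidates are each food alone (scaled to the tighter of fiber/protein) and each pair with both constraints tight.
strawberries only: max(10/3, 22/1) = 22 servings → $16.50.
whole-barley bread only: max(10/2, 22/5) = 5 servings → $1.00.
bell pepper only: max(10/3, 22/2) = 11 servings → $5.50.
edamame only: max(10/5, 22/14) = 2 servings → $2.00.
strawberries + whole-barley bread with both tight: 0.4615 servings and 4.308 servings → $1.21.
strawberries + bell pepper: intersection lies outside the first quadrant.
strawberries + edamame with both tight: 0.8108 servings and 1.514 servings → $2.12.
whole-barley bread + bell pepper with both tight: 4.182 servings and 0.5455 servings → $1.11.
whole-barley bread + edamame: the both-tight solution has a negative serving — not a feasible corner.
bell pepper + edamame with both tight: 0.9375 servings and 1.438 servings → $1.91.
Cheapest feasible corner: $1.00.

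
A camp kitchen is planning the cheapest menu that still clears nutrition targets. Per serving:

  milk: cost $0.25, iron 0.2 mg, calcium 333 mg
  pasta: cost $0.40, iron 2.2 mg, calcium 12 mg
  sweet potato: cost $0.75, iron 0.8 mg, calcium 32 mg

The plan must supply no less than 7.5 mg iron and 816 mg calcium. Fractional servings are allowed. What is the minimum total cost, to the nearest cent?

Check every corner: each single food scaled to meet both minima, and each pair solved so both constraints bind.
milk only: max(7.5/0.2, 816/333) = 37.5 servings → $9.38.
pasta only: max(7.5/2.2, 816/12) = 68 servings → $27.20.
sweet potato only: max(7.5/0.8, 816/32) = 25.5 servings → $19.12.
milk + pasta with both tight: 2.335 servings and 3.197 servings → $1.86.
milk + sweet potato with both tight: 1.588 servings and 8.978 servings → $7.13.
pasta + sweet potato: the both-tight solution has a negative serving — not a feasible corner.
Cheapest feasible corner: $1.86.

$1.86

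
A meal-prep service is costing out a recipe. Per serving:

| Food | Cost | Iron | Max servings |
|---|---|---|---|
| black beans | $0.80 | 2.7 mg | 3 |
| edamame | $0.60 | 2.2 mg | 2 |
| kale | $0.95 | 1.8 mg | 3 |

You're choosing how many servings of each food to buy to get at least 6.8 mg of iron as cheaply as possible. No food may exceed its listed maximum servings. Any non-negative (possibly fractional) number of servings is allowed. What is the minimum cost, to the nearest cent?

$1.91

Cost per mg of iron: edamame $0.2727, black beans $0.2963, kale $0.5278.
Take 2 servings of edamame: +4.4 mg iron for $1.20 (total $1.20, still need 2.4 mg).
Take 0.8889 servings of black beans: +2.4 mg iron for $0.71 (total $1.91, still need 0.0 mg).
Greedy by cheapest-per-mg is optimal for a single linear constraint, so the minimum cost is $1.91.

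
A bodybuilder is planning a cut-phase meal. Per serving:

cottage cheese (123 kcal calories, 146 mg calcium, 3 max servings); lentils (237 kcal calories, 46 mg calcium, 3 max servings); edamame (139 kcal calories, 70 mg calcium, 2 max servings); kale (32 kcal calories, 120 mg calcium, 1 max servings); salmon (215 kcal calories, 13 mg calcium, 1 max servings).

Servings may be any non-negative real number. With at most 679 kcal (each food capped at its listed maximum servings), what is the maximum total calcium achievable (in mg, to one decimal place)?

698.0 mg

Calcium per kcal: kale 3.75, cottage cheese 1.187, edamame 0.5036, lentils 0.1941, salmon 0.06047.
Take 1 serving of kale: uses 32 kcal, +120.0 mg calcium (running total 120.0 mg).
Take 3 servings of cottage cheese: uses 369 kcal, +438.0 mg calcium (running total 558.0 mg).
Take 2 servings of edamame: uses 278 kcal, +140.0 mg calcium (running total 698.0 mg).
Greedy by best ratio exhausts the calories allowance optimally: 698.0 mg.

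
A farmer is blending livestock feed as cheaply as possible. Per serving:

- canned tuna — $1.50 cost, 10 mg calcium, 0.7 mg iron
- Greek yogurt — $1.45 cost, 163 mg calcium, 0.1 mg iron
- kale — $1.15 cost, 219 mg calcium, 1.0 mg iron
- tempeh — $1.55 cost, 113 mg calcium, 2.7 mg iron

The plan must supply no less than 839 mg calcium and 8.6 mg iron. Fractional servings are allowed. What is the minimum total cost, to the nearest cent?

canned tuna only: max(839/10, 8.6/0.7) = 83.9 servings → $125.85.
Greek yogurt only: max(839/163, 8.6/0.1) = 86 servings → $124.70.
kale only: max(839/219, 8.6/1.0) = 8.6 servings → $9.89.
tempeh only: max(839/113, 8.6/2.7) = 7.425 servings → $11.51.
canned tuna + Greek yogurt with both tight: 11.65 servings and 4.432 servings → $23.91.
canned tuna + kale with both tight: 7.288 servings and 3.498 servings → $14.96.
canned tuna + tempeh with both targets exact would need a negative amount; discard.
Greek yogurt + kale: the both-tight solution has a negative serving — not a feasible corner.
Greek yogurt + tempeh with both tight: 3.017 servings and 3.073 servings → $9.14.
kale + tempeh with both tight: 2.704 servings and 2.184 servings → $6.49.
The minimum over all feasible corners is $6.49.

$6.49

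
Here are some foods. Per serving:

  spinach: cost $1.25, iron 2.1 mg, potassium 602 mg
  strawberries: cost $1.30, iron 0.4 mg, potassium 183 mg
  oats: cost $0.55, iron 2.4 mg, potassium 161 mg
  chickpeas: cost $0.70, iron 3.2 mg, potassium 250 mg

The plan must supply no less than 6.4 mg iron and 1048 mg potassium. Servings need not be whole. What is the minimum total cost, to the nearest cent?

$2.39

An LP optimum is at a vertex; with two nutrient constraints at most two foods are used. Check each candidate.
spinach only: max(6.4/2.1, 1048/602) = 3.048 servings → $3.81.
strawberries only: max(6.4/0.4, 1048/183) = 16 servings → $20.80.
oats only: max(6.4/2.4, 1048/161) = 6.509 servings → $3.58.
chickpeas only: max(6.4/3.2, 1048/250) = 4.192 servings → $2.93.
spinach + strawberries with both targets exact would need a negative amount; discard.
spinach + oats with both tight: 1.342 servings and 1.493 servings → $2.50.
spinach + chickpeas with both tight: 1.251 servings and 1.179 servings → $2.39.
strawberries + oats with both tight: 3.962 servings and 2.006 servings → $6.25.
strawberries + chickpeas with both tight: 3.611 servings and 1.549 servings → $5.78.
oats + chickpeas: intersection lies outside the first quadrant.
So the least-cost plan costs $2.39.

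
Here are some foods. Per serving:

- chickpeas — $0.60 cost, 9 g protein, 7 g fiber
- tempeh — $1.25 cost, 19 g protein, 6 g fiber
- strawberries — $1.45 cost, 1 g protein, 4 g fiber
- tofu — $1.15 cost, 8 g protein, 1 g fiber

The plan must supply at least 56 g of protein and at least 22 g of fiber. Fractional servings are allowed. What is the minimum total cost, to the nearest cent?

$3.69

This is a tiny linear program; its minimum lies at a vertex of the feasible set. List the vertices and price them.
chickpeas only: max(56/9, 22/7) = 6.222 servings → $3.73.
tempeh only: max(56/19, 22/6) = 3.667 servings → $4.58.
strawberries only: max(56/1, 22/4) = 56 servings → $81.20.
tofu only: max(56/8, 22/1) = 22 servings → $25.30.
chickpeas + tempeh with both tight: 1.038 servings and 2.456 servings → $3.69.
chickpeas + strawberries: intersection lies outside the first quadrant.
chickpeas + tofu with both tight: 2.553 servings and 4.128 servings → $6.28.
tempeh + strawberries with both tight: 2.886 servings and 1.171 servings → $5.31.
tempeh + tofu with both targets exact would need a negative amount; discard.
strawberries + tofu with both tight: 3.871 servings and 6.516 servings → $13.11.
So the least-cost plan costs $3.69.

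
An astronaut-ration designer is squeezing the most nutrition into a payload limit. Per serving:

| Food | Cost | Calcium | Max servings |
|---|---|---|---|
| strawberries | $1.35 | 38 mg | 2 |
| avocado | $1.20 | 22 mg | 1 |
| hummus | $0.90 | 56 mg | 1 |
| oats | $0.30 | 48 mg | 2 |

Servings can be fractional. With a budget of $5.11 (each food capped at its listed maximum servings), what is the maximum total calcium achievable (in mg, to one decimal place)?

Calcium per dollar: oats 160, hummus 62.22, strawberries 28.15, avocado 18.33.
Take 2 servings of oats: spends $0.60, +96.0 mg calcium (running total 96.0 mg).
Take 1 serving of hummus: spends $0.90, +56.0 mg calcium (running total 152.0 mg).
Take 2 servings of strawberries: spends $2.70, +76.0 mg calcium (running total 228.0 mg).
Take 0.7583 servings of avocado: spends $0.91, +16.7 mg calcium (running total 244.7 mg).
Filling greedily by calcium-per-dollar is optimal for one linear limit, giving 244.7 mg.

244.7 mg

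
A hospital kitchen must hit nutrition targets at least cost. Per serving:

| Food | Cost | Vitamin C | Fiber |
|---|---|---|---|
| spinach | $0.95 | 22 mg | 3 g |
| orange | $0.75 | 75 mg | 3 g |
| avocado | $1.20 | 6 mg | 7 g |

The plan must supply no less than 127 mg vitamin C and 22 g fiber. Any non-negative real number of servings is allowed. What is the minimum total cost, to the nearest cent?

spinach only: max(127/22, 22/3) = 7.333 servings → $6.97.
orange only: max(127/75, 22/3) = 7.333 servings → $5.50.
avocado only: max(127/6, 22/7) = 21.17 servings → $25.40.
spinach + orange: intersection lies outside the first quadrant.
spinach + avocado with both tight: 5.566 servings and 0.7574 servings → $6.20.
orange + avocado with both tight: 1.493 servings and 2.503 servings → $4.12.
So the least-cost plan costs $4.12.

$4.12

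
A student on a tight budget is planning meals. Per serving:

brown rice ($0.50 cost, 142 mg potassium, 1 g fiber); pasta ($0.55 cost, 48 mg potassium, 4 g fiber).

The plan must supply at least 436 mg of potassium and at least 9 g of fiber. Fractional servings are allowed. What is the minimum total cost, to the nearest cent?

For a min-cost LP with two ≥-constraints, a basic feasible solution has at most two positive variables.
brown rice only: max(436/142, 9/1) = 9 servings → $4.50.
pasta only: max(436/48, 9/4) = 9.083 servings → $5.00.
brown rice + pasta with both tight: 2.523 servings and 1.619 servings → $2.15.
So the least-cost plan costs $2.15.

$2.15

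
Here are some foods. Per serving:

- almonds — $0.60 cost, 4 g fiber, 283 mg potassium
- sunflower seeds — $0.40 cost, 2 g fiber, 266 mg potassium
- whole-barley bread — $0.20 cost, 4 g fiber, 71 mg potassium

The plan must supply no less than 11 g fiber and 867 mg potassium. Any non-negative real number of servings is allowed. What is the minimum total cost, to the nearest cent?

$1.42

Compare the cost at each extreme point of the feasible region.
almonds only: max(11/4, 867/283) = 3.064 servings → $1.84.
sunflower seeds only: max(11/2, 867/266) = 5.5 servings → $2.20.
whole-barley bread only: max(11/4, 867/71) = 12.21 servings → $2.44.
almonds + sunflower seeds with both tight: 2.394 servings and 0.7129 servings → $1.72.
almonds + whole-barley bread: the both-tight solution has a negative serving — not a feasible corner.
sunflower seeds + whole-barley bread with both tight: 2.914 servings and 1.293 servings → $1.42.
So the least-cost plan costs $1.42.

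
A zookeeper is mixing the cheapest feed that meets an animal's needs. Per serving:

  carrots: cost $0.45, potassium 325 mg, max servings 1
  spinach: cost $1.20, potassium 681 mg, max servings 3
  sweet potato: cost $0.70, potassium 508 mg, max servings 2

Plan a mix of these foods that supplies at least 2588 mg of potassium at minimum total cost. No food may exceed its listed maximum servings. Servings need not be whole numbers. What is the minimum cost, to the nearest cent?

Cost per mg of potassium: sweet potato $0.0014, carrots $0.0014, spinach $0.0018.
Take 2 servings of sweet potato: +1016.0 mg potassium for $1.40 (total $1.40, still need 1572.0 mg).
Take 1 serving of carrots: +325.0 mg potassium for $0.45 (total $1.85, still need 1247.0 mg).
Take 1.831 servings of spinach: +1247.0 mg potassium for $2.20 (total $4.05, still need 0.0 mg).
Greedy by cheapest-per-mg is optimal for a single linear constraint, so the minimum cost is $4.05.

$4.05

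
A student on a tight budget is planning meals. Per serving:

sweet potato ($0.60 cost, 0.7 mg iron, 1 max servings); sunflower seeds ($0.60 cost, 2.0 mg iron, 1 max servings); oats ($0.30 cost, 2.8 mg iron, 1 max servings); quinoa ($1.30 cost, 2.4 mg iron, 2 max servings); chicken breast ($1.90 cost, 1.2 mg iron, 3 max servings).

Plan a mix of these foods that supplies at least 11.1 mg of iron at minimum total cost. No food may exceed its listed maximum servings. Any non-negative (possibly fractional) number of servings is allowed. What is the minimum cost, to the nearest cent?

Cost per mg of iron: oats $0.1071, sunflower seeds $0.3000, quinoa $0.5417, sweet potato $0.8571, chicken breast $1.5833.
Take 1 serving of oats: +2.8 mg iron for $0.30 (total $0.30, still need 8.3 mg).
Take 1 serving of sunflower seeds: +2.0 mg iron for $0.60 (total $0.90, still need 6.3 mg).
Take 2 servings of quinoa: +4.8 mg iron for $2.60 (total $3.50, still need 1.5 mg).
Take 1 serving of sweet potato: +0.7 mg iron for $0.60 (total $4.10, still need 0.8 mg).
Take 0.6667 servings of chicken breast: +0.8 mg iron for $1.27 (total $5.37, still need 0.0 mg).
Filling from the cheapest source first is optimal under one linear minimum: $5.37.

$5.37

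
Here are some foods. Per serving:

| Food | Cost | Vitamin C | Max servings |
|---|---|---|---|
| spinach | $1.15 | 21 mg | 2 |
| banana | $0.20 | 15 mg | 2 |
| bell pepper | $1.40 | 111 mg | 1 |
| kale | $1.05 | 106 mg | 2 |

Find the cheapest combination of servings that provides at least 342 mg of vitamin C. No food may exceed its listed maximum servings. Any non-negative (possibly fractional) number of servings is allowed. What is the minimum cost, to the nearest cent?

Cost per mg of vitamin C: kale $0.0099, bell pepper $0.0126, banana $0.0133, spinach $0.0548.
Take 2 servings of kale: +212.0 mg vitamin C for $2.10 (total $2.10, still need 130.0 mg).
Take 1 serving of bell pepper: +111.0 mg vitamin C for $1.40 (total $3.50, still need 19.0 mg).
Take 1.267 servings of banana: +19.0 mg vitamin C for $0.25 (total $3.75, still need 0.0 mg).
Greedy by cheapest-per-mg is optimal for a single linear constraint, so the minimum cost is $3.75.

$3.75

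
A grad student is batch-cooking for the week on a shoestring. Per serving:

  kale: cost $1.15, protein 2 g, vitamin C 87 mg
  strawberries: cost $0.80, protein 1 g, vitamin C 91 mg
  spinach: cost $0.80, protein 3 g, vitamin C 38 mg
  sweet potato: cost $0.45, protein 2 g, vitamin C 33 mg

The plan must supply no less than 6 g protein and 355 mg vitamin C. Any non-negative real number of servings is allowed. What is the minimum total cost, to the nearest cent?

An LP optimum is at a vertex; with two nutrient constraints at most two foods are used. Check each candidate.
kale only: max(6/2, 355/87) = 4.08 servings → $4.69.
strawberries only: max(6/1, 355/91) = 6 servings → $4.80.
spinach only: max(6/3, 355/38) = 9.342 servings → $7.47.
sweet potato only: max(6/2, 355/33) = 10.76 servings → $4.84.
kale + strawberries with both tight: 2.011 servings and 1.979 servings → $3.90.
kale + spinach: the both-tight solution has a negative serving — not a feasible corner.
kale + sweet potato: the both-tight solution has a negative serving — not a feasible corner.
strawberries + spinach with both tight: 3.562 servings and 0.8128 servings → $3.50.
strawberries + sweet potato with both tight: 3.436 servings and 1.282 servings → $3.33.
spinach + sweet potato: intersection lies outside the first quadrant.
The minimum over all feasible corners is $3.33.

$3.33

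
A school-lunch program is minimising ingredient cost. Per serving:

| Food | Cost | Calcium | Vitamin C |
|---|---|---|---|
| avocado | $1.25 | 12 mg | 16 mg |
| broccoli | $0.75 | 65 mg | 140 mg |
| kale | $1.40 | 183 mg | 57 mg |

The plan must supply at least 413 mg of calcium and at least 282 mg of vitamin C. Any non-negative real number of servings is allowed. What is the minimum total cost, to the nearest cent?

$3.48

avocado only: max(413/12, 282/16) = 34.42 servings → $43.02.
broccoli only: max(413/65, 282/140) = 6.354 servings → $4.77.
kale only: max(413/183, 282/57) = 4.947 servings → $6.93.
avocado + broccoli: intersection lies outside the first quadrant.
avocado + kale with both tight: 12.51 servings and 1.437 servings → $17.64.
broccoli + kale with both tight: 1.281 servings and 1.802 servings → $3.48.
So the least-cost plan costs $3.48.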